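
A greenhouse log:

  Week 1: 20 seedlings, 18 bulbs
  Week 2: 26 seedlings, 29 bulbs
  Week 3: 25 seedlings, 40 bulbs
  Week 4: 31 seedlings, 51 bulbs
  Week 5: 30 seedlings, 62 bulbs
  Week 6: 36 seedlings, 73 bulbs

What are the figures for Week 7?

35 seedlings, 84 bulbs

Seedlings: alternating steps +6, −1, +6, −1, …, so 20, 26, 25, 31, 30, 36 → 35.
Bulbs — +11 each step: 18, 29, 40, 51, 62, 73 → 84.
Combining the parts gives 35 seedlings, 84 bulbs.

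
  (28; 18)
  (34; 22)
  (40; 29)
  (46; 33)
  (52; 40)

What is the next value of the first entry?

58

First entry: +6 each step; 28, 34, 40, 46, 52 → 58.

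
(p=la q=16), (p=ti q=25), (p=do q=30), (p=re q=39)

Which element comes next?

(p=mi q=44)

P goes la, ti, do, re → mi (runs through the solfège scale do→ti).
Q goes 16, 25, 30, 39 → 44 (alternating steps +9, +5, +9, +5, …).
Combining the parts gives (p=mi q=44).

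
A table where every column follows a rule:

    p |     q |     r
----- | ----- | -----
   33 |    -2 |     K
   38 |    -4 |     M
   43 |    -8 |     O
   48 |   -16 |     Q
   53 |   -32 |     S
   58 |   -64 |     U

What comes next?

63  -128  W

Column p: 33, 38, 43, 48, 53, 58 → 63 (+5 each step).
Column q: ×2 each step; -2, -4, -8, -16, -32, -64 → -128.
Column r goes K, M, O, Q, S, U → W (letters move forward 2 places in the alphabet).
Putting it together: 63  -128  W.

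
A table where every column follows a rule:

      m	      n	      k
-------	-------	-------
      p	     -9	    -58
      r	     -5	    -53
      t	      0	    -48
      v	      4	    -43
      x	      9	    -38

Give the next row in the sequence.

Column m — letters move forward 2 places in the alphabet: p, r, t, v, x → z.
Column n: alternating steps +4, +5, +4, +5, …; -9, -5, 0, 4, 9 → 13.
For the column k, +5 each step: -58, -53, -48, -43, -38 → -33.
Combining the parts gives z  13  -33.

z  13  -33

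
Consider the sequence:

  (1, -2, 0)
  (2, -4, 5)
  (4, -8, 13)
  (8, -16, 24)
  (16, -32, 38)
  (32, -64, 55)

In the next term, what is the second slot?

-128

Second slot — ×2 each step: -2, -4, -8, -16, -32, -64 → -128.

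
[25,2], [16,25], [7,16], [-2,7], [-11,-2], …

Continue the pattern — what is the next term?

[-20,-11]

First slot goes 25, 16, 7, -2, -11 → -20 (−9 each step).
Second slot: always the previous value of the first slot, so 2, 25, 16, 7, -2 → -11.
Combining the parts gives [-20,-11].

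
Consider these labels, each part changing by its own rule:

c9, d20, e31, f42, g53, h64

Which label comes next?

i75

Letter: c, d, e, f, g, h → i (letters move forward 1 place in the alphabet).
Second component — +11 each step: 9, 20, 31, 42, 53, 64 → 75.
Putting it together: i75.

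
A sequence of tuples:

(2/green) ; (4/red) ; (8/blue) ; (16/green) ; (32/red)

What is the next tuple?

(64/blue)

First slot — ×2 each step: 2, 4, 8, 16, 32 → 64.
Colour goes green, red, blue, green, red → blue (repeats green → red → blue).
Putting it together: (64/blue).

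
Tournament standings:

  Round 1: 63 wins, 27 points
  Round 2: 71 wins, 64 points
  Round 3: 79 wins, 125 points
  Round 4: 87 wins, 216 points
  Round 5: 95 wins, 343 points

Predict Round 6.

103 wins, 512 points

Wins: +8 each step, so 63, 71, 79, 87, 95 → 103.
For the points, perfect cubes: 3³, 4³, 5³, …: 27, 64, 125, 216, 343 → 512.
Putting it together: 103 wins, 512 points.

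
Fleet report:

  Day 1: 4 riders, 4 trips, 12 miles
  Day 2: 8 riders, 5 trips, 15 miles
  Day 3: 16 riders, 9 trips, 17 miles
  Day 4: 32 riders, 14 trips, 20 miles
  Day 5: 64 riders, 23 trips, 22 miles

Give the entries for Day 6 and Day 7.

Riders — ×2 each step: 4, 8, 16, 32, 64 → 128 → 256.
Trips: 4, 5, 9, 14, 23 → 37 → 60 (each term is the sum of the two before it).
Miles: alternating steps +3, +2, +3, +2, …, so 12, 15, 17, 20, 22 → 25 → 27.
So the next two records are 128 riders, 37 trips, 25 miles and 256 riders, 60 trips, 27 miles.

128 riders, 37 trips, 25 miles; 256 riders, 60 trips, 27 miles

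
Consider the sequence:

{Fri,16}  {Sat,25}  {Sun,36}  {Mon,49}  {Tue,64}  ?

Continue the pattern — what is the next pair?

{Wed,81}

Day: runs through the weekdays Mon→Sun, so Fri, Sat, Sun, Mon, Tue → Wed.
Second part: perfect squares: 4², 5², 6², …, so 16, 25, 36, 49, 64 → 81.
So the next pair is {Wed,81}.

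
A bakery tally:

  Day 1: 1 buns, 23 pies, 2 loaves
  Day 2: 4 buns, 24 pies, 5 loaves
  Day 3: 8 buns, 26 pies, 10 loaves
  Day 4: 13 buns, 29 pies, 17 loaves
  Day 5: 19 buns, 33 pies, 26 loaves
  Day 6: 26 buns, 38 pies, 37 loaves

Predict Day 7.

34 buns, 44 pies, 50 loaves

For the buns, differences are 3, 4, 5, … (increasing by 1 each time): 1, 4, 8, 13, 19, 26 → 34.
Pies: differences are 1, 2, 3, … (increasing by 1 each time); 23, 24, 26, 29, 33, 38 → 44.
Loaves goes 2, 5, 10, 17, 26, 37 → 50 (differences are 3, 5, 7, … (increasing by 2 each time)).
Combining the parts gives 34 buns, 44 pies, 50 loaves.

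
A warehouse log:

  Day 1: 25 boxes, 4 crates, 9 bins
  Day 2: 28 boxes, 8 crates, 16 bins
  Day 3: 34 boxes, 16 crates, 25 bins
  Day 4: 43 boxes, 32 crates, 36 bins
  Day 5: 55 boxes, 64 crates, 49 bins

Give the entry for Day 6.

70 boxes, 128 crates, 64 bins

Boxes: 25, 28, 34, 43, 55 → 70 (differences are 3, 6, 9, … (increasing by 3 each time)).
Crates — ×2 each step: 4, 8, 16, 32, 64 → 128.
Bins: perfect squares: 3², 4², 5², …, so 9, 16, 25, 36, 49 → 64.
Putting it together: 70 boxes, 128 crates, 64 bins.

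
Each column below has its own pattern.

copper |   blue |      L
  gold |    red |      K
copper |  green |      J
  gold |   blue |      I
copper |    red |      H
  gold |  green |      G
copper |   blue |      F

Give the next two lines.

Metal: copper, gold, copper, gold, copper, gold, copper → gold → copper (alternates copper ↔ gold).
Colour: repeats blue → red → green, so blue, red, green, blue, red, green, blue → red → green.
Letter: L, K, J, I, H, G, F → E → D (letters move back 1 place in the alphabet).
Putting the parts together: gold  red  E and then copper  green  D.

gold  red  E; copper  green  D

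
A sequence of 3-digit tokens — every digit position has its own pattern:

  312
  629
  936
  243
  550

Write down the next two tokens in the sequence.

For the first digit, +3 each step, mod 10: 3, 6, 9, 2, 5 → 8 → 1.
Second digit: +1 each step, mod 10, so 1, 2, 3, 4, 5 → 6 → 7.
Third digit: 2, 9, 6, 3, 0 → 7 → 4 (−3 each step, mod 10).
So the next two tokens are 867 and 174.

867 then 174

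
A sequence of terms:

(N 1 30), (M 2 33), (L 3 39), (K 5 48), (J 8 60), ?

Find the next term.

(I 13 75)

Letter: letters move back 1 place in the alphabet; N, M, L, K, J → I.
Second part — each term is the sum of the two before it: 1, 2, 3, 5, 8 → 13.
Third part: differences are 3, 6, 9, … (increasing by 3 each time), so 30, 33, 39, 48, 60 → 75.
Combining the parts gives (I 13 75).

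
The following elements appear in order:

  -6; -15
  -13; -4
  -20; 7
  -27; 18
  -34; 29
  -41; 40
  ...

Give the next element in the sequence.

First coordinate — −7 each step: -6, -13, -20, -27, -34, -41 → -48.
Second coordinate: -15, -4, 7, 18, 29, 40 → 51 (+11 each step).
Combining the parts gives -48; 51.

-48; 51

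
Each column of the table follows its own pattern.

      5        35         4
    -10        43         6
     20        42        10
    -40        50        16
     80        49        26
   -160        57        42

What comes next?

320  56  68

For the first component, ×(-2) each step: 5, -10, 20, -40, 80, -160 → 320.
Second component goes 35, 43, 42, 50, 49, 57 → 56 (alternating steps +8, −1, +8, −1, …).
Third component: each term is the sum of the two before it; 4, 6, 10, 16, 26, 42 → 68.
Combining the parts gives 320  56  68.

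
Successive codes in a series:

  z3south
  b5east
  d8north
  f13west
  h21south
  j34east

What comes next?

Letter: letters move forward 2 places in the alphabet, wrapping Z→A; z, b, d, f, h, j → l.
Second component — each term is the sum of the two before it: 3, 5, 8, 13, 21, 34 → 55.
Direction: south, east, north, west, south, east → north (repeats south → east → north → west).
So the next code is l55north.

l55north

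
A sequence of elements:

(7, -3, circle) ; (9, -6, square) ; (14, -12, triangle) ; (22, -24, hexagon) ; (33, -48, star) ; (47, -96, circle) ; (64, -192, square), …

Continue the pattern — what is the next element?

(84, -384, triangle)

First part: differences are 2, 5, 8, … (increasing by 3 each time); 7, 9, 14, 22, 33, 47, 64 → 84.
For the second part, ×2 each step: -3, -6, -12, -24, -48, -96, -192 → -384.
Shape: repeats circle → square → triangle → hexagon → star, so circle, square, triangle, hexagon, star, circle, square → triangle.
So the next element is (84, -384, triangle).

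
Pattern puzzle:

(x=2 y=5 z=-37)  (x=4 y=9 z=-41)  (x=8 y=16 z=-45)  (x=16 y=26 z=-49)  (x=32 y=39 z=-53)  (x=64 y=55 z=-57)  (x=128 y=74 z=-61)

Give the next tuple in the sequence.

(x=256 y=96 z=-65)

X: ×2 each step; 2, 4, 8, 16, 32, 64, 128 → 256.
Y: differences are 4, 7, 10, … (increasing by 3 each time), so 5, 9, 16, 26, 39, 55, 74 → 96.
Z — −4 each step: -37, -41, -45, -49, -53, -57, -61 → -65.
So the next tuple is (x=256 y=96 z=-65).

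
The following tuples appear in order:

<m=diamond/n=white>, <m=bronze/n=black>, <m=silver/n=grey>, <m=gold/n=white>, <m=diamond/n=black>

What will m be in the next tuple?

bronze

M goes diamond, bronze, silver, gold, diamond → bronze (repeats diamond → bronze → silver → gold).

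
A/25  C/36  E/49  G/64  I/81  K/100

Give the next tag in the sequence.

M/121

Letter — letters move forward 2 places in the alphabet: A, C, E, G, I, K → M.
Second component — perfect squares: 5², 6², 7², …: 25, 36, 49, 64, 81, 100 → 121.
So the next tag is M/121.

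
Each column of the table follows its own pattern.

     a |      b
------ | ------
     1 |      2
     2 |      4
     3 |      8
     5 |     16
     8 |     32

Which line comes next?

Column a: 1, 2, 3, 5, 8 → 13 (each term is the sum of the two before it).
Column b — ×2 each step: 2, 4, 8, 16, 32 → 64.
Combining the parts gives 13  64.

13  64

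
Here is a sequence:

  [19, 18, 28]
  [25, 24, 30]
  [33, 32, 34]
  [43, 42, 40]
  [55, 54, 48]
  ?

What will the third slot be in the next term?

First slot goes 19, 25, 33, 43, 55 → 69 (differences are 6, 8, 10, … (increasing by 2 each time)).
Second slot goes 18, 24, 32, 42, 54 → 68 (differences are 6, 8, 10, … (increasing by 2 each time)).
Third slot: differences are 2, 4, 6, … (increasing by 2 each time); 28, 30, 34, 40, 48 → 58.

58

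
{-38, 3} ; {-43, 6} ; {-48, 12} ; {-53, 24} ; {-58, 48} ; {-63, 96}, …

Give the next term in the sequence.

First component: −5 each step; -38, -43, -48, -53, -58, -63 → -68.
Second component: 3, 6, 12, 24, 48, 96 → 192 (×2 each step).
So the next term is {-68, 192}.

{-68, 192}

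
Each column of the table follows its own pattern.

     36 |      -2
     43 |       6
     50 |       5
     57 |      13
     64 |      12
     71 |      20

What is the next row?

First component goes 36, 43, 50, 57, 64, 71 → 78 (+7 each step).
Second component: -2, 6, 5, 13, 12, 20 → 19 (alternating steps +8, −1, +8, −1, …).
So the next row is 78  19.

78  19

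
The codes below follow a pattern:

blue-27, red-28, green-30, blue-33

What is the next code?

red-37

For the colour, repeats blue → red → green: blue, red, green, blue → red.
Second component: differences are 1, 2, 3, … (increasing by 1 each time), so 27, 28, 30, 33 → 37.
So the next code is red-37.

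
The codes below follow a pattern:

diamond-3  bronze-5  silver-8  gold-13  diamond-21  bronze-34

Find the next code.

Rank goes diamond, bronze, silver, gold, diamond, bronze → silver (repeats diamond → bronze → silver → gold).
Second component: each term is the sum of the two before it, so 3, 5, 8, 13, 21, 34 → 55.
Combining the parts gives silver-55.

silver-55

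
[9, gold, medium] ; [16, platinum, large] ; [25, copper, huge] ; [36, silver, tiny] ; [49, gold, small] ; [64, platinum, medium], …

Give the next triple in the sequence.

[81, copper, large]

First slot — perfect squares: 3², 4², 5², …: 9, 16, 25, 36, 49, 64 → 81.
Metal — repeats gold → platinum → copper → silver: gold, platinum, copper, silver, gold, platinum → copper.
Size — repeats medium → large → huge → tiny → small: medium, large, huge, tiny, small, medium → large.
Combining the parts gives [81, copper, large].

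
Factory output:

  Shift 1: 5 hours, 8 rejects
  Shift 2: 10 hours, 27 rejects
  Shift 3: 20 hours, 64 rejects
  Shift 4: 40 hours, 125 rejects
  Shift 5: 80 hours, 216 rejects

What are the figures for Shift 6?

Hours: 5, 10, 20, 40, 80 → 160 (×2 each step).
For the rejects, perfect cubes: 2³, 3³, 4³, …: 8, 27, 64, 125, 216 → 343.
Putting it together: 160 hours, 343 rejects.

160 hours, 343 rejects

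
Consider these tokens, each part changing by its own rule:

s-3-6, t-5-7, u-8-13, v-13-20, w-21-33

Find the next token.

Letter: letters move forward 1 place in the alphabet; s, t, u, v, w → x.
For the second component, each term is the sum of the two before it: 3, 5, 8, 13, 21 → 34.
Third component: each term is the sum of the two before it, so 6, 7, 13, 20, 33 → 53.
Combining the parts gives x-34-53.

x-34-53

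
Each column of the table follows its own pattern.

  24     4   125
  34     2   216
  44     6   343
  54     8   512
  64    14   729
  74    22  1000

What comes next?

84  36  1331

For the first component, +10 each step: 24, 34, 44, 54, 64, 74 → 84.
Second component: 4, 2, 6, 8, 14, 22 → 36 (each term is the sum of the two before it).
Third component: perfect cubes: 5³, 6³, 7³, …; 125, 216, 343, 512, 729, 1000 → 1331.
Combining the parts gives 84  36  1331.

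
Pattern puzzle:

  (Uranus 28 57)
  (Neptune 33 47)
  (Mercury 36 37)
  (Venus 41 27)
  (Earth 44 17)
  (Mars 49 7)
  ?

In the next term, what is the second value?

Planet: Uranus, Neptune, Mercury, Venus, Earth, Mars → Jupiter (runs through the planets Mercury→Neptune).
Second value: alternating steps +5, +3, +5, +3, …; 28, 33, 36, 41, 44, 49 → 52.
Third value: 57, 47, 37, 27, 17, 7 → -3 (−10 each step).

52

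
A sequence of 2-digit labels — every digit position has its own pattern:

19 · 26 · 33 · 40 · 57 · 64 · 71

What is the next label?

88

First digit goes 1, 2, 3, 4, 5, 6, 7 → 8 (+1 each step, mod 10).
For the second digit, −3 each step, mod 10: 9, 6, 3, 0, 7, 4, 1 → 8.
Putting it together: 88.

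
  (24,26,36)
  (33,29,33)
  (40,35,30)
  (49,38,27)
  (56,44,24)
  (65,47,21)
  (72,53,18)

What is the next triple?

First coordinate: alternating steps +9, +7, +9, +7, …; 24, 33, 40, 49, 56, 65, 72 → 81.
Second coordinate: alternating steps +3, +6, +3, +6, …; 26, 29, 35, 38, 44, 47, 53 → 56.
Third coordinate goes 36, 33, 30, 27, 24, 21, 18 → 15 (−3 each step).
Combining the parts gives (81,56,15).

(81,56,15)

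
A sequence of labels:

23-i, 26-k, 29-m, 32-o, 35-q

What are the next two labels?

38-s, 41-u

First component — +3 each step: 23, 26, 29, 32, 35 → 38 → 41.
Letter goes i, k, m, o, q → s → u (letters move forward 2 places in the alphabet).
Putting the parts together: 38-s and then 41-u.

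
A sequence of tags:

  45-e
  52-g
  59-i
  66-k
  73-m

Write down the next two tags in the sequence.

80-o, 87-q

First component: +7 each step; 45, 52, 59, 66, 73 → 80 → 87.
Letter: e, g, i, k, m → o → q (letters move forward 2 places in the alphabet).
Putting the parts together: 80-o and then 87-q.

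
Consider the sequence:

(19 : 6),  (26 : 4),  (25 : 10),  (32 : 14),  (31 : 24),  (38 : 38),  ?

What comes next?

(37 : 62)

For the first coordinate, alternating steps +7, −1, +7, −1, …: 19, 26, 25, 32, 31, 38 → 37.
For the second coordinate, each term is the sum of the two before it: 6, 4, 10, 14, 24, 38 → 62.
So the next element is (37 : 62).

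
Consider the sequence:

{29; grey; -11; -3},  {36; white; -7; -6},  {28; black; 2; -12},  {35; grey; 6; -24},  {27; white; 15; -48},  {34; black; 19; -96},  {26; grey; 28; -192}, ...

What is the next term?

First part: alternating steps +7, −8, +7, −8, …; 29, 36, 28, 35, 27, 34, 26 → 33.
Shade: grey, white, black, grey, white, black, grey → white (repeats grey → white → black).
Third part — alternating steps +4, +9, +4, +9, …: -11, -7, 2, 6, 15, 19, 28 → 32.
Fourth part: ×2 each step, so -3, -6, -12, -24, -48, -96, -192 → -384.
Combining the parts gives {33; white; 32; -384}.

{33; white; 32; -384}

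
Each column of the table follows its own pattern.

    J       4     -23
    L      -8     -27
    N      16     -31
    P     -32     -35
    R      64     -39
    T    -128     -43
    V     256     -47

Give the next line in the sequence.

Letter: letters move forward 2 places in the alphabet; J, L, N, P, R, T, V → X.
For the second component, ×(-2) each step: 4, -8, 16, -32, 64, -128, 256 → -512.
Third component: −4 each step, so -23, -27, -31, -35, -39, -43, -47 → -51.
Putting it together: X  -512  -51.

X  -512  -51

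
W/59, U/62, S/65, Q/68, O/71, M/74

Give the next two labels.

K/77, I/80

Letter — letters move back 2 places in the alphabet: W, U, S, Q, O, M → K → I.
Second component goes 59, 62, 65, 68, 71, 74 → 77 → 80 (+3 each step).
So the next two labels are K/77 and I/80.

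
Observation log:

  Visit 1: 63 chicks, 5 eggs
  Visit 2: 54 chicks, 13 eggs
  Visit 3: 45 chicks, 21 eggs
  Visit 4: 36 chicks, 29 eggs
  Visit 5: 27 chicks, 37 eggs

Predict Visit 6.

18 chicks, 45 eggs

Chicks — −9 each step: 63, 54, 45, 36, 27 → 18.
Eggs: +8 each step; 5, 13, 21, 29, 37 → 45.
Putting it together: 18 chicks, 45 eggs.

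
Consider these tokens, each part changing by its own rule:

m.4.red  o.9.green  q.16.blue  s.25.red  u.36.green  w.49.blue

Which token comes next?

y.64.red

Letter goes m, o, q, s, u, w → y (letters move forward 2 places in the alphabet).
Second component goes 4, 9, 16, 25, 36, 49 → 64 (perfect squares: 2², 3², 4², …).
Colour goes red, green, blue, red, green, blue → red (repeats red → green → blue).
Combining the parts gives y.64.red.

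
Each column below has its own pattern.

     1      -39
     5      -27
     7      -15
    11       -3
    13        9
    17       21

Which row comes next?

First component goes 1, 5, 7, 11, 13, 17 → 19 (alternating steps +4, +2, +4, +2, …).
Second component: -39, -27, -15, -3, 9, 21 → 33 (+12 each step).
Combining the parts gives 19  33.

19  33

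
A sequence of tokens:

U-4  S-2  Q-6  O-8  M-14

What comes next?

K-22

Letter: letters move back 2 places in the alphabet; U, S, Q, O, M → K.
Second component: each term is the sum of the two before it; 4, 2, 6, 8, 14 → 22.
Combining the parts gives K-22.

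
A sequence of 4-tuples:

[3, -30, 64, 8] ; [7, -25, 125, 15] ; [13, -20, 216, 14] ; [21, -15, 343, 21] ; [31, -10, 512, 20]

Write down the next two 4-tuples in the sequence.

First part goes 3, 7, 13, 21, 31 → 43 → 57 (differences are 4, 6, 8, … (increasing by 2 each time)).
Second part — +5 each step: -30, -25, -20, -15, -10 → -5 → 0.
Third part goes 64, 125, 216, 343, 512 → 729 → 1000 (perfect cubes: 4³, 5³, 6³, …).
Fourth part goes 8, 15, 14, 21, 20 → 27 → 26 (alternating steps +7, −1, +7, −1, …).
Putting the parts together: [43, -5, 729, 27] and then [57, 0, 1000, 26].

[43, -5, 729, 27], [57, 0, 1000, 26]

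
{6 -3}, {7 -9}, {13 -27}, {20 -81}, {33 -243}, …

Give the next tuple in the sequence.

{53 -729}

First value: 6, 7, 13, 20, 33 → 53 (each term is the sum of the two before it).
Second value — ×3 each step: -3, -9, -27, -81, -243 → -729.
Putting it together: {53 -729}.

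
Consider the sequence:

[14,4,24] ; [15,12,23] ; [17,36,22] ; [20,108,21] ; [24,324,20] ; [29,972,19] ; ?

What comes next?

[35,2916,18]

First part — differences are 1, 2, 3, … (increasing by 1 each time): 14, 15, 17, 20, 24, 29 → 35.
Second part: ×3 each step; 4, 12, 36, 108, 324, 972 → 2916.
Third part: −1 each step; 24, 23, 22, 21, 20, 19 → 18.
Combining the parts gives [35,2916,18].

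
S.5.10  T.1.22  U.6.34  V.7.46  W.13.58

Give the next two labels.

Letter: letters move forward 1 place in the alphabet; S, T, U, V, W → X → Y.
Second component goes 5, 1, 6, 7, 13 → 20 → 33 (each term is the sum of the two before it).
Third component: 10, 22, 34, 46, 58 → 70 → 82 (+12 each step).
So the next two labels are X.20.70 and Y.33.82.

X.20.70, Y.33.82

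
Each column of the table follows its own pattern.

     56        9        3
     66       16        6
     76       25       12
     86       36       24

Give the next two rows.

First component: 56, 66, 76, 86 → 96 → 106 (+10 each step).
For the second component, perfect squares: 3², 4², 5², …: 9, 16, 25, 36 → 49 → 64.
Third component — ×2 each step: 3, 6, 12, 24 → 48 → 96.
Putting the parts together: 96  49  48 and then 106  64  96.

96  49  48; 106  64  96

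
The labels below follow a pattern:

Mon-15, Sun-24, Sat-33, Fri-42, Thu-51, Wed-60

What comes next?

Tue-69

Day: runs backward through the weekdays Mon→Sun, so Mon, Sun, Sat, Fri, Thu, Wed → Tue.
Second component: 15, 24, 33, 42, 51, 60 → 69 (+9 each step).
Combining the parts gives Tue-69.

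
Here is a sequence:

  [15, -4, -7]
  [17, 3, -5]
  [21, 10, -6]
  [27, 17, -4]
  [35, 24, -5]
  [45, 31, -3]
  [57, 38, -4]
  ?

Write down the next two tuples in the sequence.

First coordinate — differences are 2, 4, 6, … (increasing by 2 each time): 15, 17, 21, 27, 35, 45, 57 → 71 → 87.
Second coordinate — +7 each step: -4, 3, 10, 17, 24, 31, 38 → 45 → 52.
Third coordinate — alternating steps +2, −1, +2, −1, …: -7, -5, -6, -4, -5, -3, -4 → -2 → -3.
So the next two tuples are [71, 45, -2] and [87, 52, -3].

[71, 45, -2], [87, 52, -3]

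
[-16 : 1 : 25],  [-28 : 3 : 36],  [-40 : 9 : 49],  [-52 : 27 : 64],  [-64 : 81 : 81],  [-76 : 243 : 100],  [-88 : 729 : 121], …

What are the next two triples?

[-100 : 2187 : 144], [-112 : 6561 : 169]

First entry: -16, -28, -40, -52, -64, -76, -88 → -100 → -112 (−12 each step).
Second entry: ×3 each step; 1, 3, 9, 27, 81, 243, 729 → 2187 → 6561.
Third entry — perfect squares: 5², 6², 7², …: 25, 36, 49, 64, 81, 100, 121 → 144 → 169.
So the next two triples are [-100 : 2187 : 144] and [-112 : 6561 : 169].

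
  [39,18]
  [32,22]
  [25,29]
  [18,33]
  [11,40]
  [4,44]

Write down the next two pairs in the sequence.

For the first component, −7 each step: 39, 32, 25, 18, 11, 4 → -3 → -10.
Second component: alternating steps +4, +7, +4, +7, …; 18, 22, 29, 33, 40, 44 → 51 → 55.
So the next two pairs are [-3,51] and [-10,55].

[-3,51], [-10,55]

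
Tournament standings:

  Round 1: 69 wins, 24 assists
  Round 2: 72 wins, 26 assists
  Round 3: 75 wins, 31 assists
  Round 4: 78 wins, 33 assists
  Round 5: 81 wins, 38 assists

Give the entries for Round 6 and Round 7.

84 wins, 40 assists; 87 wins, 45 assists

For the wins, +3 each step: 69, 72, 75, 78, 81 → 84 → 87.
For the assists, alternating steps +2, +5, +2, +5, …: 24, 26, 31, 33, 38 → 40 → 45.
Putting the parts together: 84 wins, 40 assists and then 87 wins, 45 assists.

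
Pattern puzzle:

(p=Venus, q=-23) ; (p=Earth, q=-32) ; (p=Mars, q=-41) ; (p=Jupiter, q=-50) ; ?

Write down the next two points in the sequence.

(p=Saturn, q=-59), (p=Uranus, q=-68)

P goes Venus, Earth, Mars, Jupiter → Saturn → Uranus (runs through the planets Mercury→Neptune).
For the q, −9 each step: -23, -32, -41, -50 → -59 → -68.
So the next two points are (p=Saturn, q=-59) and (p=Uranus, q=-68).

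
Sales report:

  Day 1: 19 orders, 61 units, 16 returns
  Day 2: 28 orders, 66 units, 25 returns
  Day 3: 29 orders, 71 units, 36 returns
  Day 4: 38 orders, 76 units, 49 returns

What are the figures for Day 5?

39 orders, 81 units, 64 returns

Orders: 19, 28, 29, 38 → 39 (alternating steps +9, +1, +9, +1, …).
Units: +5 each step, so 61, 66, 71, 76 → 81.
Returns: perfect squares: 4², 5², 6², …; 16, 25, 36, 49 → 64.
Putting it together: 39 orders, 81 units, 64 returns.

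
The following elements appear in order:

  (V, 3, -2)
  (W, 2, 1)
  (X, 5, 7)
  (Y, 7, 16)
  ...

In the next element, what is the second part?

For the second part, each term is the sum of the two before it: 3, 2, 5, 7 → 12.

12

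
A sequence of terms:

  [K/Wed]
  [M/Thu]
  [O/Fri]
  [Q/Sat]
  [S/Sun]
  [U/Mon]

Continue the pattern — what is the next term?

For the letter, letters move forward 2 places in the alphabet: K, M, O, Q, S, U → W.
For the day, runs through the weekdays Mon→Sun: Wed, Thu, Fri, Sat, Sun, Mon → Tue.
Combining the parts gives [W/Tue].

[W/Tue]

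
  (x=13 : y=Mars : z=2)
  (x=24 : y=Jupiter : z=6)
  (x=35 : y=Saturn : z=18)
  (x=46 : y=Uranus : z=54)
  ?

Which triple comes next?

X: 13, 24, 35, 46 → 57 (+11 each step).
Y — runs through the planets Mercury→Neptune: Mars, Jupiter, Saturn, Uranus → Neptune.
Z: 2, 6, 18, 54 → 162 (×3 each step).
Putting it together: (x=57 : y=Neptune : z=162).

(x=57 : y=Neptune : z=162)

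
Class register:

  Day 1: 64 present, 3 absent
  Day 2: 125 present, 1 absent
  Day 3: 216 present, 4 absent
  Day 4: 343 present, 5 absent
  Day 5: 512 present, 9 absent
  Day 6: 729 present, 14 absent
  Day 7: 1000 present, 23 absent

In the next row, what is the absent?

Present: perfect cubes: 4³, 5³, 6³, …; 64, 125, 216, 343, 512, 729, 1000 → 1331.
For the absent, each term is the sum of the two before it: 3, 1, 4, 5, 9, 14, 23 → 37.

37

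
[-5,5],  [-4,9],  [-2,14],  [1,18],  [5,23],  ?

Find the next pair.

[10,27]

First value: differences are 1, 2, 3, … (increasing by 1 each time), so -5, -4, -2, 1, 5 → 10.
Second value: 5, 9, 14, 18, 23 → 27 (alternating steps +4, +5, +4, +5, …).
Combining the parts gives [10,27].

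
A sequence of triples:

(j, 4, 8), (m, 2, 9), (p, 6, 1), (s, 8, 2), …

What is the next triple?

Letter goes j, m, p, s → v (letters move forward 3 places in the alphabet).
Second coordinate: each term is the sum of the two before it, so 4, 2, 6, 8 → 14.
Third coordinate — alternating steps +1, −8, +1, −8, …: 8, 9, 1, 2 → -6.
Combining the parts gives (v, 14, -6).

(v, 14, -6)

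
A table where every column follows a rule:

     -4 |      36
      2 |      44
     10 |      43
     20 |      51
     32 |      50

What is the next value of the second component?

Second component: alternating steps +8, −1, +8, −1, …; 36, 44, 43, 51, 50 → 58.

58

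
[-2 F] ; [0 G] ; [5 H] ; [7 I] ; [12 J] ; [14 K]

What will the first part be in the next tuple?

19

First part: -2, 0, 5, 7, 12, 14 → 19 (alternating steps +2, +5, +2, +5, …).
Letter: letters move forward 1 place in the alphabet, so F, G, H, I, J, K → L.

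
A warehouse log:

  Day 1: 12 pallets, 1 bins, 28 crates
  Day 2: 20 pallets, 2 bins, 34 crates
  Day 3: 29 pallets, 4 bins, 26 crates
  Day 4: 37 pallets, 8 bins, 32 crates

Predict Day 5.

46 pallets, 16 bins, 24 crates

Pallets — alternating steps +8, +9, +8, +9, …: 12, 20, 29, 37 → 46.
Bins goes 1, 2, 4, 8 → 16 (×2 each step).
Crates: 28, 34, 26, 32 → 24 (alternating steps +6, −8, +6, −8, …).
Putting it together: 46 pallets, 16 bins, 24 crates.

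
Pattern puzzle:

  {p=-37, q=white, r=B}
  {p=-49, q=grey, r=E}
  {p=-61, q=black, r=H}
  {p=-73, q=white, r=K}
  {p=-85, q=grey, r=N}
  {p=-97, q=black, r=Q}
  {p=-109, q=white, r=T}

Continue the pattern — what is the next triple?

{p=-121, q=grey, r=W}

P: −12 each step; -37, -49, -61, -73, -85, -97, -109 → -121.
Q: white, grey, black, white, grey, black, white → grey (repeats white → grey → black).
R goes B, E, H, K, N, Q, T → W (letters move forward 3 places in the alphabet).
Putting it together: {p=-121, q=grey, r=W}.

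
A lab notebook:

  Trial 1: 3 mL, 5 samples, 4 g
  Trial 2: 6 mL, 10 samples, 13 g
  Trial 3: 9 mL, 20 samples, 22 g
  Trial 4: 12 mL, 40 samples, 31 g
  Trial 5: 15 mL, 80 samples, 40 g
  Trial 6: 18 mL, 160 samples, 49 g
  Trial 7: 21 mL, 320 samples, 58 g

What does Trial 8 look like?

24 mL, 640 samples, 67 g

ML — +3 each step: 3, 6, 9, 12, 15, 18, 21 → 24.
Samples: 5, 10, 20, 40, 80, 160, 320 → 640 (×2 each step).
For the g, +9 each step: 4, 13, 22, 31, 40, 49, 58 → 67.
Combining the parts gives 24 mL, 640 samples, 67 g.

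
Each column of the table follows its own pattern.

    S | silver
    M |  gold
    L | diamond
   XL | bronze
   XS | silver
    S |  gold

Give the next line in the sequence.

M  diamond

Size: S, M, L, XL, XS, S → M (repeats S → M → L → XL → XS).
Rank: repeats silver → gold → diamond → bronze; silver, gold, diamond, bronze, silver, gold → diamond.
Combining the parts gives M  diamond.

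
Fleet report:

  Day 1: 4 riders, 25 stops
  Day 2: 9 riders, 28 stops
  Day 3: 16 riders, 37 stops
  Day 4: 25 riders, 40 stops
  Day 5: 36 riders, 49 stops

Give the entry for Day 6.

Riders: perfect squares: 2², 3², 4², …, so 4, 9, 16, 25, 36 → 49.
Stops goes 25, 28, 37, 40, 49 → 52 (alternating steps +3, +9, +3, +9, …).
Putting it together: 49 riders, 52 stops.

49 riders, 52 stops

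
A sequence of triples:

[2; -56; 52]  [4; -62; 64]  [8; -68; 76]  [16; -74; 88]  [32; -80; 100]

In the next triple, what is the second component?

-86

For the second component, −6 each step: -56, -62, -68, -74, -80 → -86.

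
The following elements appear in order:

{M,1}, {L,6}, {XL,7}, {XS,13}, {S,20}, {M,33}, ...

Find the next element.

{L,53}

For the size, repeats M → L → XL → XS → S: M, L, XL, XS, S, M → L.
Second part: each term is the sum of the two before it, so 1, 6, 7, 13, 20, 33 → 53.
So the next element is {L,53}.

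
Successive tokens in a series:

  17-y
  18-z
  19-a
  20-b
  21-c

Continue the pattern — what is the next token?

22-d

First component: +1 each step, so 17, 18, 19, 20, 21 → 22.
Letter goes y, z, a, b, c → d (letters move forward 1 place in the alphabet, wrapping Z→A).
Putting it together: 22-d.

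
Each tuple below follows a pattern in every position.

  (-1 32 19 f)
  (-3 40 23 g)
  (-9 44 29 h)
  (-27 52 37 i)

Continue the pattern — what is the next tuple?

For the first entry, ×3 each step: -1, -3, -9, -27 → -81.
Second entry: alternating steps +8, +4, +8, +4, …, so 32, 40, 44, 52 → 56.
For the third entry, differences are 4, 6, 8, … (increasing by 2 each time): 19, 23, 29, 37 → 47.
Letter: f, g, h, i → j (letters move forward 1 place in the alphabet).
Putting it together: (-81 56 47 j).

(-81 56 47 j)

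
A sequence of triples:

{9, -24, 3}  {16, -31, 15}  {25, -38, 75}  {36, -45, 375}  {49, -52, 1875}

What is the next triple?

First part goes 9, 16, 25, 36, 49 → 64 (perfect squares: 3², 4², 5², …).
For the second part, −7 each step: -24, -31, -38, -45, -52 → -59.
For the third part, ×5 each step: 3, 15, 75, 375, 1875 → 9375.
Putting it together: {64, -59, 9375}.

{64, -59, 9375}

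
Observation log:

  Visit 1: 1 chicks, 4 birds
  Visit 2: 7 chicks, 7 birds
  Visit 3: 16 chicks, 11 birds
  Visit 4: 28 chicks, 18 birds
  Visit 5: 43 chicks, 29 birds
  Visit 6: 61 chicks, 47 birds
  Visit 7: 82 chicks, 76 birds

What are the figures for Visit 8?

Chicks: 1, 7, 16, 28, 43, 61, 82 → 106 (differences are 6, 9, 12, … (increasing by 3 each time)).
Birds: each term is the sum of the two before it; 4, 7, 11, 18, 29, 47, 76 → 123.
Combining the parts gives 106 chicks, 123 birds.

106 chicks, 123 birds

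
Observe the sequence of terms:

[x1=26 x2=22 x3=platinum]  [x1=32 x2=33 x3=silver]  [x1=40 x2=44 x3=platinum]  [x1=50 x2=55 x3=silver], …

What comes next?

[x1=62 x2=66 x3=platinum]

X1 goes 26, 32, 40, 50 → 62 (differences are 6, 8, 10, … (increasing by 2 each time)).
X2: 22, 33, 44, 55 → 66 (+11 each step).
X3 — alternates platinum ↔ silver: platinum, silver, platinum, silver → platinum.
So the next term is [x1=62 x2=66 x3=platinum].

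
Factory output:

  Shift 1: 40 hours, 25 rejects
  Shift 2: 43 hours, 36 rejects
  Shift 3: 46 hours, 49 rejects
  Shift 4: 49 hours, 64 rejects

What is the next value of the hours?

For the hours, +3 each step: 40, 43, 46, 49 → 52.
Rejects: 25, 36, 49, 64 → 81 (perfect squares: 5², 6², 7², …).

52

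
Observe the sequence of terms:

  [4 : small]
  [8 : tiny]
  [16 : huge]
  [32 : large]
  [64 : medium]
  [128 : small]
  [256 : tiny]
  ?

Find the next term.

First slot: ×2 each step; 4, 8, 16, 32, 64, 128, 256 → 512.
Size: small, tiny, huge, large, medium, small, tiny → huge (repeats small → tiny → huge → large → medium).
Putting it together: [512 : huge].

[512 : huge]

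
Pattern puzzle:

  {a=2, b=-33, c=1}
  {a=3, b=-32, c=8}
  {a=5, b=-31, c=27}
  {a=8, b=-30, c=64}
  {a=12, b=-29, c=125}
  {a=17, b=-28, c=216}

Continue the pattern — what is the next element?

A: 2, 3, 5, 8, 12, 17 → 23 (differences are 1, 2, 3, … (increasing by 1 each time)).
B: +1 each step, so -33, -32, -31, -30, -29, -28 → -27.
C: perfect cubes: 1³, 2³, 3³, …, so 1, 8, 27, 64, 125, 216 → 343.
Combining the parts gives {a=23, b=-27, c=343}.

{a=23, b=-27, c=343}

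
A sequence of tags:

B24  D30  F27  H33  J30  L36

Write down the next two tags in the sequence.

N33, P39

For the letter, letters move forward 2 places in the alphabet: B, D, F, H, J, L → N → P.
Second component: alternating steps +6, −3, +6, −3, …; 24, 30, 27, 33, 30, 36 → 33 → 39.
Putting the parts together: N33 and then P39.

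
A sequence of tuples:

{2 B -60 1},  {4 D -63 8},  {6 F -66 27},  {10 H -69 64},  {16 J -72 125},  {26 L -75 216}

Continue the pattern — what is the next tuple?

{42 N -78 343}

First coordinate goes 2, 4, 6, 10, 16, 26 → 42 (each term is the sum of the two before it).
Letter: letters move forward 2 places in the alphabet; B, D, F, H, J, L → N.
Third coordinate: -60, -63, -66, -69, -72, -75 → -78 (−3 each step).
Fourth coordinate — perfect cubes: 1³, 2³, 3³, …: 1, 8, 27, 64, 125, 216 → 343.
Putting it together: {42 N -78 343}.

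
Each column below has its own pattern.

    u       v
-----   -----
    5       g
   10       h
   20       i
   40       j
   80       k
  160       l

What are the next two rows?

Column u: 5, 10, 20, 40, 80, 160 → 320 → 640 (×2 each step).
Column v: letters move forward 1 place in the alphabet, so g, h, i, j, k, l → m → n.
So the next two rows are 320  m and 640  n.

320  m; 640  n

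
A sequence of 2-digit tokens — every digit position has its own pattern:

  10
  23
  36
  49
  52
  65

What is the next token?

First digit: 1, 2, 3, 4, 5, 6 → 7 (+1 each step, mod 10).
Second digit: +3 each step, mod 10; 0, 3, 6, 9, 2, 5 → 8.
So the next token is 78.

78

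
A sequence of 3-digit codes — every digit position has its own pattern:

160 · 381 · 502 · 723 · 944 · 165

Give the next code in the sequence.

First digit: 1, 3, 5, 7, 9, 1 → 3 (+2 each step, mod 10).
Second digit: +2 each step, mod 10, so 6, 8, 0, 2, 4, 6 → 8.
Third digit goes 0, 1, 2, 3, 4, 5 → 6 (+1 each step, mod 10).
Putting it together: 386.

386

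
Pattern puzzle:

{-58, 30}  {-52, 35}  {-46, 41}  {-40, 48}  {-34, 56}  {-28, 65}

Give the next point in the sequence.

First part: +6 each step, so -58, -52, -46, -40, -34, -28 → -22.
For the second part, differences are 5, 6, 7, … (increasing by 1 each time): 30, 35, 41, 48, 56, 65 → 75.
Combining the parts gives {-22, 75}.

{-22, 75}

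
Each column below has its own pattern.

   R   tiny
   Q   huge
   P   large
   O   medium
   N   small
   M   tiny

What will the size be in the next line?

Size — repeats tiny → huge → large → medium → small: tiny, huge, large, medium, small, tiny → huge.

huge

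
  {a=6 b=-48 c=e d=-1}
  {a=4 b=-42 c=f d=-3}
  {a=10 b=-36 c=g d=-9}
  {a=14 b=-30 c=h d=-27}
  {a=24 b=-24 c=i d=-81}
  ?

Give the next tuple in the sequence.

{a=38 b=-18 c=j d=-243}

For the a, each term is the sum of the two before it: 6, 4, 10, 14, 24 → 38.
B: +6 each step, so -48, -42, -36, -30, -24 → -18.
C: letters move forward 1 place in the alphabet, so e, f, g, h, i → j.
D — ×3 each step: -1, -3, -9, -27, -81 → -243.
Putting it together: {a=38 b=-18 c=j d=-243}.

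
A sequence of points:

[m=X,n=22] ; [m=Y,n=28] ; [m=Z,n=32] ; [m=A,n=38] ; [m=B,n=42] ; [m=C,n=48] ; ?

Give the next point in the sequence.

For the m, letters move forward 1 place in the alphabet, wrapping Z→A: X, Y, Z, A, B, C → D.
N goes 22, 28, 32, 38, 42, 48 → 52 (alternating steps +6, +4, +6, +4, …).
So the next point is [m=D,n=52].

[m=D,n=52]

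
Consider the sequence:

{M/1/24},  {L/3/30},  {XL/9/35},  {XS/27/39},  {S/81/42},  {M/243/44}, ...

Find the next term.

{L/729/45}

For the size, repeats M → L → XL → XS → S: M, L, XL, XS, S, M → L.
Second component — ×3 each step: 1, 3, 9, 27, 81, 243 → 729.
Third component: 24, 30, 35, 39, 42, 44 → 45 (differences are 6, 5, 4, … (decreasing by 1 each time)).
Putting it together: {L/729/45}.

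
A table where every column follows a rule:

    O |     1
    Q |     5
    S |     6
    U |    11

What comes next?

Letter: letters move forward 2 places in the alphabet, so O, Q, S, U → W.
Second component: 1, 5, 6, 11 → 17 (each term is the sum of the two before it).
So the next line is W  17.

W  17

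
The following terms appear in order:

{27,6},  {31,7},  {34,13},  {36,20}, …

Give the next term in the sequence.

First value: 27, 31, 34, 36 → 37 (differences are 4, 3, 2, … (decreasing by 1 each time)).
Second value: each term is the sum of the two before it; 6, 7, 13, 20 → 33.
So the next term is {37,33}.

{37,33}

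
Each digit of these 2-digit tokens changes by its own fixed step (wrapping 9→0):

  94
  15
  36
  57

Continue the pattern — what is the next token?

For the first digit, +2 each step, mod 10: 9, 1, 3, 5 → 7.
Second digit: +1 each step, mod 10, so 4, 5, 6, 7 → 8.
Combining the parts gives 78.

78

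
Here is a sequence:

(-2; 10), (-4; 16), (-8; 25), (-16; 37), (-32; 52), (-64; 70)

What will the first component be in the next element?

-128

First component: ×2 each step, so -2, -4, -8, -16, -32, -64 → -128.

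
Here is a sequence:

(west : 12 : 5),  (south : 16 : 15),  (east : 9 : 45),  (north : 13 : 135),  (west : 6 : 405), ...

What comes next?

Direction — repeats west → south → east → north: west, south, east, north, west → south.
Second component goes 12, 16, 9, 13, 6 → 10 (alternating steps +4, −7, +4, −7, …).
Third component goes 5, 15, 45, 135, 405 → 1215 (×3 each step).
So the next element is (south : 10 : 1215).

(south : 10 : 1215)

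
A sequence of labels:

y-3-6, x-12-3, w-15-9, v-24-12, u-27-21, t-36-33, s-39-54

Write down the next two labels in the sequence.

Letter goes y, x, w, v, u, t, s → r → q (letters move back 1 place in the alphabet).
For the second component, alternating steps +9, +3, +9, +3, …: 3, 12, 15, 24, 27, 36, 39 → 48 → 51.
Third component — each term is the sum of the two before it: 6, 3, 9, 12, 21, 33, 54 → 87 → 141.
So the next two labels are r-48-87 and q-51-141.

r-48-87 then q-51-141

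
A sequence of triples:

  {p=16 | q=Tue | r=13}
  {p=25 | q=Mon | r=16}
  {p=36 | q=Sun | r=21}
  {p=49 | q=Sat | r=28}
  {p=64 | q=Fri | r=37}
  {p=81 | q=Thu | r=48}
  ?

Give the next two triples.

{p=100 | q=Wed | r=61}, {p=121 | q=Tue | r=76}

P: perfect squares: 4², 5², 6², …; 16, 25, 36, 49, 64, 81 → 100 → 121.
Q: runs backward through the weekdays Mon→Sun; Tue, Mon, Sun, Sat, Fri, Thu → Wed → Tue.
R: differences are 3, 5, 7, … (increasing by 2 each time); 13, 16, 21, 28, 37, 48 → 61 → 76.
Putting the parts together: {p=100 | q=Wed | r=61} and then {p=121 | q=Tue | r=76}.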